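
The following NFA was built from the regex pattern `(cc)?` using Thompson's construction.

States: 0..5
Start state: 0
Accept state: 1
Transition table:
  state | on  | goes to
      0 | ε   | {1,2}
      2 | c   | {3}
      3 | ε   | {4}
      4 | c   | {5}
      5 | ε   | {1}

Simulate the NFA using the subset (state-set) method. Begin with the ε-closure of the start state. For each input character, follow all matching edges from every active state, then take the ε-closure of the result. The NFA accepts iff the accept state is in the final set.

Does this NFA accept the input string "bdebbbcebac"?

Answer: REJECT

Steps:
start: ε-closure({0}) = {0,1,2}
'b' @ 1: {}  — state set empty
rest 'debbbcebac' ignored (set empty)
final: {}; accept 1 not in set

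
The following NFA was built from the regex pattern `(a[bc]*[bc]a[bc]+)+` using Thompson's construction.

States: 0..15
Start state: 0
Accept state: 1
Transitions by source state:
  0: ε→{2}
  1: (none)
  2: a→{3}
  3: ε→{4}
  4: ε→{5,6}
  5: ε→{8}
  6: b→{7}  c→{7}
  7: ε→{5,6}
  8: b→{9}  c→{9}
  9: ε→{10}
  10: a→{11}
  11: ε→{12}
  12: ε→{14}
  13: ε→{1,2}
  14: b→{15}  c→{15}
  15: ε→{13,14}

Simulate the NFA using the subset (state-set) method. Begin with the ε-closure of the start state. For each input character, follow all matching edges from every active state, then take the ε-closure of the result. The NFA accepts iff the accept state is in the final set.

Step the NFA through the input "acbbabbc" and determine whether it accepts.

initial (ε-close {0}): {0,2}
'a' @ 1: {3,4,5,6,8}
'c' @ 2: {5,6,7,8,9,10}
'b' @ 3: {5,6,7,8,9,10}
'b' @ 4: {5,6,7,8,9,10}
'a' @ 5: {11,12,14}
'b' @ 6: {1,2,13,14,15}  ✓accept
'b' @ 7: {1,2,13,14,15}  ✓accept
'c' @ 8: {1,2,13,14,15}  ✓accept
final: {1,2,13,14,15}; accept 1 in set

Answer: ACCEPT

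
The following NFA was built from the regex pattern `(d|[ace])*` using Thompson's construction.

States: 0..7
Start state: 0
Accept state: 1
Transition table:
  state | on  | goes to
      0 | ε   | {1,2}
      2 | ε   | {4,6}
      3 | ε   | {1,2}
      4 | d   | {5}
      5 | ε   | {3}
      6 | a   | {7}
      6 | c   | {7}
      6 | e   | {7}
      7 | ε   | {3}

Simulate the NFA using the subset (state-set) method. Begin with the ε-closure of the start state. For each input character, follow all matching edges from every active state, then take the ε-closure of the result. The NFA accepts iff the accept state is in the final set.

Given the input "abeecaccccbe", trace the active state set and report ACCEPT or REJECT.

initial (ε-close {0}): {0,1,2,4,6}
'a' @ 1: {1,2,3,4,6,7}  ✓accept
'b' @ 2: {}  — state set empty
rest 'eecaccccbe' ignored (set empty)
end set {} — state 1 not in

Answer: REJECT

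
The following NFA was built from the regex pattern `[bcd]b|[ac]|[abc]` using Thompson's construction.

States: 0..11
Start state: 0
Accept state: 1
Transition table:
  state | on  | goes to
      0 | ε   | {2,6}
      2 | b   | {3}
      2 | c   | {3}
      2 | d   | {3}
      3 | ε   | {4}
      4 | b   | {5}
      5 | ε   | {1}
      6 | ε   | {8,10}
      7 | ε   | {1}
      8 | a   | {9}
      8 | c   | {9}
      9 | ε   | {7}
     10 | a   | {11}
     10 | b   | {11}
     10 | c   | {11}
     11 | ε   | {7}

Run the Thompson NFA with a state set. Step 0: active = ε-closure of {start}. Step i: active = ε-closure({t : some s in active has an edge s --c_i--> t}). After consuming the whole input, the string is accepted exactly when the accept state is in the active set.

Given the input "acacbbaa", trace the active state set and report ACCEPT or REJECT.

initial (ε-close {0}): {0,2,6,8,10}
'a' @ 1: {1,7,9,11}  ✓accept
'c' @ 2: {}  — state set empty
rest 'acbbaa' ignored (set empty)
end set {} — state 1 not in

Answer: REJECT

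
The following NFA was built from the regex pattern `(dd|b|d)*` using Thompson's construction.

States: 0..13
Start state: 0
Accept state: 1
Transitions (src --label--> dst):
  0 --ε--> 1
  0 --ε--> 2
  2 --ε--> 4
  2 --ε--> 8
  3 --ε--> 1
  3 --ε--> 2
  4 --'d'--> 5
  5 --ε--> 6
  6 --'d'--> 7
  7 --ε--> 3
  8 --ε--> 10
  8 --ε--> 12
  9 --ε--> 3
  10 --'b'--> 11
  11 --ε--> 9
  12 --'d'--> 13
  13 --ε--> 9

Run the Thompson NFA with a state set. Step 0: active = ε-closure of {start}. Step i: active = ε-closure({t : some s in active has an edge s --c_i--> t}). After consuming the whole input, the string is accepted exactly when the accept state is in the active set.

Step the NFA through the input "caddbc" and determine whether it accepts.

start: ε-closure({0}) = {0,1,2,4,8,10,12}
'c' @ 1: {}  — state set empty
rest 'addbc' ignored (set empty)
final: {}; accept 1 not in set

Answer: REJECT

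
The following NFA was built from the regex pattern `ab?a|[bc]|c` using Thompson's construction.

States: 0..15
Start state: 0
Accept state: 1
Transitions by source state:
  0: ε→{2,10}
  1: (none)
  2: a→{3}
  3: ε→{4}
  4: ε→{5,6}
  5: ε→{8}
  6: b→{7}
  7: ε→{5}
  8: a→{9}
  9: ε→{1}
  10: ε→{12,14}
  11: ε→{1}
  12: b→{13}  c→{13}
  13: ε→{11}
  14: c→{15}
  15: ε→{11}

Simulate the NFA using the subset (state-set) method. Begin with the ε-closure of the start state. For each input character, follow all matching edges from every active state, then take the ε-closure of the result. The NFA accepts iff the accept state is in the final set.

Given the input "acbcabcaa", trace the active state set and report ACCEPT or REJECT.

Answer: REJECT

Trace:
initial (ε-close {0}): {0,2,10,12,14}
'a' @ 1: {3,4,5,6,8}
'c' @ 2: {}  — state set empty
rest 'bcabcaa' ignored (set empty)
end set {} — state 1 not in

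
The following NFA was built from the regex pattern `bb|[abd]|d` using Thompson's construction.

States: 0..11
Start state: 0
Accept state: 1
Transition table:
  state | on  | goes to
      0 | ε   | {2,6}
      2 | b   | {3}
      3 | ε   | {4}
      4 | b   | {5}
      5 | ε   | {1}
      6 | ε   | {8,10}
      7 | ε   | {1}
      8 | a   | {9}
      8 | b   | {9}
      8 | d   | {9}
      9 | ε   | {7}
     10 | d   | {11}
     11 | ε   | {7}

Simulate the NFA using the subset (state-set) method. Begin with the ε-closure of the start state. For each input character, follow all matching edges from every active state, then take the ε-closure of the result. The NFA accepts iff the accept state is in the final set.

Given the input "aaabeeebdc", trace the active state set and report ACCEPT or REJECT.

start: ε-closure({0}) = {0,2,6,8,10}
'a' @ 1: {1,7,9}  [accepting]
'a' @ 2: {}  — state set empty
rest 'abeeebdc' ignored (set empty)
end set {} — state 1 not in

Answer: REJECT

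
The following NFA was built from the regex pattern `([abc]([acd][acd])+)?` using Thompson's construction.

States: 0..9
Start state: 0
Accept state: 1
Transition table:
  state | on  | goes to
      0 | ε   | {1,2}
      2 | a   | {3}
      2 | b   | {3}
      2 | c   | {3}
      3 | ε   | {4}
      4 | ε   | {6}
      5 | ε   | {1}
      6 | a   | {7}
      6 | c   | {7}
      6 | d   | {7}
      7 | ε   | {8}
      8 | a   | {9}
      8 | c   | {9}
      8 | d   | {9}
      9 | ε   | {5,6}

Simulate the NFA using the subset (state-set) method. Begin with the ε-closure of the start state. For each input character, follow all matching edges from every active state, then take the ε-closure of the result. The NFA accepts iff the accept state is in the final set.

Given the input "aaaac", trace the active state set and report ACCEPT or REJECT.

Answer: ACCEPT

Trace:
S₀ = ε-closure({0}) = {0,1,2}
'a' @ 1: {3,4,6}
'a' @ 2: {7,8}
'a' @ 3: {1,5,6,9}  (accept∈set)
'a' @ 4: {7,8}
'c' @ 5: {1,5,6,9}  (accept∈set)
end set {1,5,6,9} — state 1 in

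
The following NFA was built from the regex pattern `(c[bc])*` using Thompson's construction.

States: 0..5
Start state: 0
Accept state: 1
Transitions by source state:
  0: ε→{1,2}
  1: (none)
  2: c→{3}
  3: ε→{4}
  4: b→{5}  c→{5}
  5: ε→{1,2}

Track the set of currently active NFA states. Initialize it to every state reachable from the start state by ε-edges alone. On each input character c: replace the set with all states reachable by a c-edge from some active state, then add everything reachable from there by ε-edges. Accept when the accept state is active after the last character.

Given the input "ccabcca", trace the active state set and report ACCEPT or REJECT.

Answer: REJECT

Steps:
S₀ = ε-closure({0}) = {0,1,2}
'c' @ 1: {3,4}
'c' @ 2: {1,2,5}  ✓accept
'a' @ 3: {}  — no active states
rest 'bcca' ignored (set empty)
end set {} — state 1 not in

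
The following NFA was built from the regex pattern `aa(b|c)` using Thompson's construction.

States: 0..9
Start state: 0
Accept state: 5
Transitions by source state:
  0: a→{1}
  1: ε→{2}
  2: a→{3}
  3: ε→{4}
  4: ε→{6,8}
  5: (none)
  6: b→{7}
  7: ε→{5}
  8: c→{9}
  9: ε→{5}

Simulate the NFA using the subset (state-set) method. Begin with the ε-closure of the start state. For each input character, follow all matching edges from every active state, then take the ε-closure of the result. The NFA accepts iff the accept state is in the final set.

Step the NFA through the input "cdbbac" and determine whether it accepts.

S₀ = ε-closure({0}) = {0}
'c' @ 1: {}  — no active states
rest 'dbbac' ignored (set empty)
end set {} — state 5 not in

Answer: REJECT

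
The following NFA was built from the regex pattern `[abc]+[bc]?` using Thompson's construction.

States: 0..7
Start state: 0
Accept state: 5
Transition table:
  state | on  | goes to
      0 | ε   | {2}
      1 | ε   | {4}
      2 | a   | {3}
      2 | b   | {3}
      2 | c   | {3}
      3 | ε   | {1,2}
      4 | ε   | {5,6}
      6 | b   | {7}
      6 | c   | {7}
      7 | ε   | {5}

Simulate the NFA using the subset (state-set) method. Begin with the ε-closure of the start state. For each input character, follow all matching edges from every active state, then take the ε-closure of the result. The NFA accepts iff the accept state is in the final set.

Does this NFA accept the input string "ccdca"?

S₀ = ε-closure({0}) = {0,2}
'c' @ 1: {1,2,3,4,5,6}  (accept∈set)
'c' @ 2: {1,2,3,4,5,6,7}  (accept∈set)
'd' @ 3: {}  — dead — no transitions
rest 'ca' ignored (set empty)
final: {}; accept 5 not in set

Answer: REJECT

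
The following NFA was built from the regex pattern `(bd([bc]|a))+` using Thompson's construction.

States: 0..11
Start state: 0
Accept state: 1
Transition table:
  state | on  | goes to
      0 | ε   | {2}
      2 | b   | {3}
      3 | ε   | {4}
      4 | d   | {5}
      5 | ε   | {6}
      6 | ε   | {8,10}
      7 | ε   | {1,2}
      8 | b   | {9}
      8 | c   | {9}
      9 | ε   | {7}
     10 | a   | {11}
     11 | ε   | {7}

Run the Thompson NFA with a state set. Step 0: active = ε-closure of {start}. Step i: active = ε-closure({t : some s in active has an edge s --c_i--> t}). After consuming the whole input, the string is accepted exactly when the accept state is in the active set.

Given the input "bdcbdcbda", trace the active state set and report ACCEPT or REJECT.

Answer: ACCEPT

Steps:
S₀ = ε-closure({0}) = {0,2}
'b' @ 1: {3,4}
'd' @ 2: {5,6,8,10}
'c' @ 3: {1,2,7,9}  (accept∈set)
'b' @ 4: {3,4}
'd' @ 5: {5,6,8,10}
'c' @ 6: {1,2,7,9}  (accept∈set)
'b' @ 7: {3,4}
'd' @ 8: {5,6,8,10}
'a' @ 9: {1,2,7,11}  (accept∈set)
end set {1,2,7,11} — state 1 in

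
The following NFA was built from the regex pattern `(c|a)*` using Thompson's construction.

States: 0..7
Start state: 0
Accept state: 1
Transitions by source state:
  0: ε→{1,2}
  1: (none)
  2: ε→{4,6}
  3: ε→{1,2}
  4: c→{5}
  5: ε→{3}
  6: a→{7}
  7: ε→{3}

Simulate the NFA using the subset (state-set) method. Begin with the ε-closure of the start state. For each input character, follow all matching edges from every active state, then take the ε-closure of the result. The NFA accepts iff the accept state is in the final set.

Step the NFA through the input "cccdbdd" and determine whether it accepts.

Answer: REJECT

Trace:
S₀ = ε-closure({0}) = {0,1,2,4,6}
'c' @ 1: {1,2,3,4,5,6}  [accepting]
'c' @ 2: {1,2,3,4,5,6}  [accepting]
'c' @ 3: {1,2,3,4,5,6}  [accepting]
'd' @ 4: {}  — dead — no transitions
rest 'bdd' ignored (set empty)
after full input: {}  (accept=1 not in)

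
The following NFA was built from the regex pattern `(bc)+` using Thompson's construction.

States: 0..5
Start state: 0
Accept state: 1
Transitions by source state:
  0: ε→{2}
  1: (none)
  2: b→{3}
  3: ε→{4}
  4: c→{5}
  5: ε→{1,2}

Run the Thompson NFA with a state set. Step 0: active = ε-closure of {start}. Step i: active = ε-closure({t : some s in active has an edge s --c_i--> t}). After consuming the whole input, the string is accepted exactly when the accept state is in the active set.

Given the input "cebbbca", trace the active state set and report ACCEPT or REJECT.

Answer: REJECT

Derivation:
start: ε-closure({0}) = {0,2}
'c' @ 1: {}  — no active states
rest 'ebbbca' ignored (set empty)
after full input: {}  (accept=1 not in)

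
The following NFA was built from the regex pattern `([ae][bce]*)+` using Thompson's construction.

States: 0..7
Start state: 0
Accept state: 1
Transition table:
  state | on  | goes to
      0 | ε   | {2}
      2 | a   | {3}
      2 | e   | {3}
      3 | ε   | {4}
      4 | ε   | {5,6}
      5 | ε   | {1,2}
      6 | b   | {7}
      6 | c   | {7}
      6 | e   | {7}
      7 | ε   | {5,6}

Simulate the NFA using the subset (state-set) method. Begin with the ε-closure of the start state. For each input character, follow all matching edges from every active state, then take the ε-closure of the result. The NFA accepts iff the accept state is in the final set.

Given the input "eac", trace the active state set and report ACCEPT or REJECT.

start: ε-closure({0}) = {0,2}
'e' @ 1: {1,2,3,4,5,6}  [accepting]
'a' @ 2: {1,2,3,4,5,6}  [accepting]
'c' @ 3: {1,2,5,6,7}  [accepting]
final: {1,2,5,6,7}; accept 1 in set

Answer: ACCEPT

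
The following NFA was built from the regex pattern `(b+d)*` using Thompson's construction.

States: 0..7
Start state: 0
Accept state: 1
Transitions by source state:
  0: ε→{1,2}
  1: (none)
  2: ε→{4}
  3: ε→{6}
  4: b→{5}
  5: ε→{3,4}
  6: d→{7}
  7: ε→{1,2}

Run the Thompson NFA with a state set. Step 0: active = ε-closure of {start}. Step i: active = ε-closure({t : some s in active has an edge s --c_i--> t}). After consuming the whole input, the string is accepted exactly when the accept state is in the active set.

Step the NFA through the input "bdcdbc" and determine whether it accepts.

Answer: REJECT

Derivation:
initial (ε-close {0}): {0,1,2,4}
'b' @ 1: {3,4,5,6}
'd' @ 2: {1,2,4,7}  ✓accept
'c' @ 3: {}  — dead — no transitions
rest 'dbc' ignored (set empty)
end set {} — state 1 not in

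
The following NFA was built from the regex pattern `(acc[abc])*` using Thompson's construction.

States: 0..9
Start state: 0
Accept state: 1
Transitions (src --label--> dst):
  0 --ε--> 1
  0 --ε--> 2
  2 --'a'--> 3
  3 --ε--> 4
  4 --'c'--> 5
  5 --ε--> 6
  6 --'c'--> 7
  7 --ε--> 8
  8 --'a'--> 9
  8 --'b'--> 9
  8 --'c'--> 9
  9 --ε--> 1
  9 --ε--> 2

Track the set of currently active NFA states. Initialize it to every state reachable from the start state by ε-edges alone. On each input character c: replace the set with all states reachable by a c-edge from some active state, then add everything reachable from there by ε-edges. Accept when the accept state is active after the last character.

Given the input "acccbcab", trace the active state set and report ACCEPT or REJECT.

S₀ = ε-closure({0}) = {0,1,2}
'a' @ 1: {3,4}
'c' @ 2: {5,6}
'c' @ 3: {7,8}
'c' @ 4: {1,2,9}  ✓accept
'b' @ 5: {}  — dead — no transitions
rest 'cab' ignored (set empty)
final: {}; accept 1 not in set

Answer: REJECT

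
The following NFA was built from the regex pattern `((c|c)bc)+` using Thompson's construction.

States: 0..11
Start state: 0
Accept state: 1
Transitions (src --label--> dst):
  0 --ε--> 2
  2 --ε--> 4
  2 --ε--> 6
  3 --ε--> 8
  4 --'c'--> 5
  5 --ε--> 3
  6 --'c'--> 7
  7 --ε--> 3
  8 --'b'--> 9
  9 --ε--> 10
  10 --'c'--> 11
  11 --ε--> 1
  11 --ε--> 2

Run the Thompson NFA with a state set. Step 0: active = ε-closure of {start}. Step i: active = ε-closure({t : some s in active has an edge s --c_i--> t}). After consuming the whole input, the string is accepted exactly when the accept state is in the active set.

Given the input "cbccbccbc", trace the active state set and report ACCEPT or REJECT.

start: ε-closure({0}) = {0,2,4,6}
'c' @ 1: {3,5,7,8}
'b' @ 2: {9,10}
'c' @ 3: {1,2,4,6,11}  ✓accept
'c' @ 4: {3,5,7,8}
'b' @ 5: {9,10}
'c' @ 6: {1,2,4,6,11}  ✓accept
'c' @ 7: {3,5,7,8}
'b' @ 8: {9,10}
'c' @ 9: {1,2,4,6,11}  ✓accept
end set {1,2,4,6,11} — state 1 in

Answer: ACCEPT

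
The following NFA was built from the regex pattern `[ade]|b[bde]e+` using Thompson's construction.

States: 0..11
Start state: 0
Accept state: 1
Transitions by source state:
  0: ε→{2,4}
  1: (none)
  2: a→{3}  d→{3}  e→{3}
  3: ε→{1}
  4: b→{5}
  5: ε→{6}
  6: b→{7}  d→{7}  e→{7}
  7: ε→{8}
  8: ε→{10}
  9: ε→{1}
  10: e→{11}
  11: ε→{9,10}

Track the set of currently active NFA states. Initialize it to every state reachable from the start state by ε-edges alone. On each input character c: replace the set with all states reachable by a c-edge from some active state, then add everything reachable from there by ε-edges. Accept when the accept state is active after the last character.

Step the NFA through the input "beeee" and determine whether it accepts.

initial (ε-close {0}): {0,2,4}
'b' @ 1: {5,6}
'e' @ 2: {7,8,10}
'e' @ 3: {1,9,10,11}  (accept∈set)
'e' @ 4: {1,9,10,11}  (accept∈set)
'e' @ 5: {1,9,10,11}  (accept∈set)
end set {1,9,10,11} — state 1 in

Answer: ACCEPT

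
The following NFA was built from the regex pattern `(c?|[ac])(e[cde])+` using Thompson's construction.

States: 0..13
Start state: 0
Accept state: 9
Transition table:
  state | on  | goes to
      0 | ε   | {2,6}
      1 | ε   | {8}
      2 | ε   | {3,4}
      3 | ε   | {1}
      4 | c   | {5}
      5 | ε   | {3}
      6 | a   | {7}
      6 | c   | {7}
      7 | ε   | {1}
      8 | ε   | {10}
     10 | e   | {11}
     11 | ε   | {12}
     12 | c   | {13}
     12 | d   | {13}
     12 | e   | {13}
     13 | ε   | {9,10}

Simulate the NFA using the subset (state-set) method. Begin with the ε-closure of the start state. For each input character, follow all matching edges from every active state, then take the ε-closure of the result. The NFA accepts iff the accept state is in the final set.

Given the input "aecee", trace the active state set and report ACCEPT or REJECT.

S₀ = ε-closure({0}) = {0,1,2,3,4,6,8,10}
'a' @ 1: {1,7,8,10}
'e' @ 2: {11,12}
'c' @ 3: {9,10,13}  (accept∈set)
'e' @ 4: {11,12}
'e' @ 5: {9,10,13}  (accept∈set)
final: {9,10,13}; accept 9 in set

Answer: ACCEPT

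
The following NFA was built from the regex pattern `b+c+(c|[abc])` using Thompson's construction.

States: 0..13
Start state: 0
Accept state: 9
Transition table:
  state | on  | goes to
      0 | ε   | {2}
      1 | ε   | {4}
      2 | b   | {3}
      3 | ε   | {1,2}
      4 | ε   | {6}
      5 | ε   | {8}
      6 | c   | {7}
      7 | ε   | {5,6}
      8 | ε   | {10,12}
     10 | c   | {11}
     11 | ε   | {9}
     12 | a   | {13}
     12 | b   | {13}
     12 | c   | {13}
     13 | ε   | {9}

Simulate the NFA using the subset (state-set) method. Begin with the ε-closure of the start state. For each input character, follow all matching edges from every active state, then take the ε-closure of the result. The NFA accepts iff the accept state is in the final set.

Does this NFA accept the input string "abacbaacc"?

start: ε-closure({0}) = {0,2}
'a' @ 1: {}  — state set empty
rest 'bacbaacc' ignored (set empty)
after full input: {}  (accept=9 not in)

Answer: REJECT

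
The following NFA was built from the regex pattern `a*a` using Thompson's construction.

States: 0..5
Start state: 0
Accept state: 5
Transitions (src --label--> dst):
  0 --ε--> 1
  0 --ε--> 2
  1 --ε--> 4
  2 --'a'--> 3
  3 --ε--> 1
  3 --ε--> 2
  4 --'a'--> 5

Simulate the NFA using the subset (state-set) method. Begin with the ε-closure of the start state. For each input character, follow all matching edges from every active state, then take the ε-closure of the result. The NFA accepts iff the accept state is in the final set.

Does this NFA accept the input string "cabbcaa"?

S₀ = ε-closure({0}) = {0,1,2,4}
'c' @ 1: {}  — no active states
rest 'abbcaa' ignored (set empty)
final: {}; accept 5 not in set

Answer: REJECT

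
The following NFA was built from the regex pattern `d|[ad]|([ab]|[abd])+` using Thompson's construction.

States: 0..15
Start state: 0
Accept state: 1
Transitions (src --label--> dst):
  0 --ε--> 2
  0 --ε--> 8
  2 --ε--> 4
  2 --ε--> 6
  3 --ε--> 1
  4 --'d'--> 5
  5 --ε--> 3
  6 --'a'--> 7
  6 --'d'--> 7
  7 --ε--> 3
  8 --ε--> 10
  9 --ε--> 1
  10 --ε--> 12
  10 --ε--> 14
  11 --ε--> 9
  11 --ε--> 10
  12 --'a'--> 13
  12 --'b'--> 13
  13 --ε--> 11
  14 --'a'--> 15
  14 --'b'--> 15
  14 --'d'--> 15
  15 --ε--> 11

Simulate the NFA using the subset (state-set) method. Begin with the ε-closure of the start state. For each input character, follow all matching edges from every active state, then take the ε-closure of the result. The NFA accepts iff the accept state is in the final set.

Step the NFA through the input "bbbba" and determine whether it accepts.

Answer: ACCEPT

Trace:
S₀ = ε-closure({0}) = {0,2,4,6,8,10,12,14}
'b' @ 1: {1,9,10,11,12,13,14,15}  (accept∈set)
'b' @ 2: {1,9,10,11,12,13,14,15}  (accept∈set)
'b' @ 3: {1,9,10,11,12,13,14,15}  (accept∈set)
'b' @ 4: {1,9,10,11,12,13,14,15}  (accept∈set)
'a' @ 5: {1,9,10,11,12,13,14,15}  (accept∈set)
end set {1,9,10,11,12,13,14,15} — state 1 in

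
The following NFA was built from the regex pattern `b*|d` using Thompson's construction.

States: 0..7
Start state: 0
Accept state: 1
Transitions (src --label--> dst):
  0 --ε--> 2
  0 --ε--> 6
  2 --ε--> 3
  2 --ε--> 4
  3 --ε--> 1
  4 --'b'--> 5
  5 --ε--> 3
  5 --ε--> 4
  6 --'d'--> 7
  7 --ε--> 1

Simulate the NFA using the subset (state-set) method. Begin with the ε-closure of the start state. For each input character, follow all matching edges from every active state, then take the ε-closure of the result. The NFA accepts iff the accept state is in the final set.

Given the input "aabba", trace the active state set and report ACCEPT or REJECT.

Answer: REJECT

Derivation:
S₀ = ε-closure({0}) = {0,1,2,3,4,6}
'a' @ 1: {}  — no active states
rest 'abba' ignored (set empty)
final: {}; accept 1 not in set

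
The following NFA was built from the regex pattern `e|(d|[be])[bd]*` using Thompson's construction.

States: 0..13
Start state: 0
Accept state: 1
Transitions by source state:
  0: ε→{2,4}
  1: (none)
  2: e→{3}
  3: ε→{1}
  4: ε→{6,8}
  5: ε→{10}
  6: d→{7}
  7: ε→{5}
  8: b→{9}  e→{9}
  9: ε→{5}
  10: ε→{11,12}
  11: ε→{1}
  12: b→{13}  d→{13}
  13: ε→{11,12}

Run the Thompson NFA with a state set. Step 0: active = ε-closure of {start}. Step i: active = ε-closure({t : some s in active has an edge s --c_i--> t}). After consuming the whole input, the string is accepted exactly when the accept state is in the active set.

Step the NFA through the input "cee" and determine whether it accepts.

Answer: REJECT

Derivation:
S₀ = ε-closure({0}) = {0,2,4,6,8}
'c' @ 1: {}  — state set empty
rest 'ee' ignored (set empty)
final: {}; accept 1 not in set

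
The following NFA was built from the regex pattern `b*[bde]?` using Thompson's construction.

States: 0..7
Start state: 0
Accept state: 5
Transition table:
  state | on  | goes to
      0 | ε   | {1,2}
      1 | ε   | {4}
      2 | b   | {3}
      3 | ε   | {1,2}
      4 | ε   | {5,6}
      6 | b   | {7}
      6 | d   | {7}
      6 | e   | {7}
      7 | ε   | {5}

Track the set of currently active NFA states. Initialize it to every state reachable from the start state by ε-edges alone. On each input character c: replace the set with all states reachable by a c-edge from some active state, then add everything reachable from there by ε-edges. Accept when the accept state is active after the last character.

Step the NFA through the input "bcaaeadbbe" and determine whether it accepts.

S₀ = ε-closure({0}) = {0,1,2,4,5,6}
'b' @ 1: {1,2,3,4,5,6,7}  (accept∈set)
'c' @ 2: {}  — no active states
rest 'aaeadbbe' ignored (set empty)
after full input: {}  (accept=5 not in)

Answer: REJECT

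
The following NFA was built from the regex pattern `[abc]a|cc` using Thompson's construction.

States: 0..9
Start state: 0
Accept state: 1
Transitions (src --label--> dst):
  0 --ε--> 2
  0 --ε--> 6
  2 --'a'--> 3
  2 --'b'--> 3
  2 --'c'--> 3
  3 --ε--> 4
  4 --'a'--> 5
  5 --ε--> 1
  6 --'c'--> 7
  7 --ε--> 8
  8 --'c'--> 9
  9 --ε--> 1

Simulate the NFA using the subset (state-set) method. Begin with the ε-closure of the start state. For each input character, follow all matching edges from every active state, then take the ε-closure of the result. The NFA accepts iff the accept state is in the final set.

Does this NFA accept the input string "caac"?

Answer: REJECT

Trace:
initial (ε-close {0}): {0,2,6}
'c' @ 1: {3,4,7,8}
'a' @ 2: {1,5}  [accepting]
'a' @ 3: {}  — dead — no transitions
rest 'c' ignored (set empty)
final: {}; accept 1 not in set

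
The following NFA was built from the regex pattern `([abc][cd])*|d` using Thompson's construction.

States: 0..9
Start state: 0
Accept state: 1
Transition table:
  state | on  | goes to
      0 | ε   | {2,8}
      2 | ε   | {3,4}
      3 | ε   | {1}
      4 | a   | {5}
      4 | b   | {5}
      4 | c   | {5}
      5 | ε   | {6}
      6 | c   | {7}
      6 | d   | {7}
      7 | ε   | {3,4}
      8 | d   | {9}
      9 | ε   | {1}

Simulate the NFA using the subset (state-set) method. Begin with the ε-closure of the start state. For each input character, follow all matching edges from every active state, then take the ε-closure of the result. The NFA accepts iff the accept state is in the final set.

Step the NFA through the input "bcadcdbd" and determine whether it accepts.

S₀ = ε-closure({0}) = {0,1,2,3,4,8}
'b' @ 1: {5,6}
'c' @ 2: {1,3,4,7}  [accepting]
'a' @ 3: {5,6}
'd' @ 4: {1,3,4,7}  [accepting]
'c' @ 5: {5,6}
'd' @ 6: {1,3,4,7}  [accepting]
'b' @ 7: {5,6}
'd' @ 8: {1,3,4,7}  [accepting]
final: {1,3,4,7}; accept 1 in set

Answer: ACCEPT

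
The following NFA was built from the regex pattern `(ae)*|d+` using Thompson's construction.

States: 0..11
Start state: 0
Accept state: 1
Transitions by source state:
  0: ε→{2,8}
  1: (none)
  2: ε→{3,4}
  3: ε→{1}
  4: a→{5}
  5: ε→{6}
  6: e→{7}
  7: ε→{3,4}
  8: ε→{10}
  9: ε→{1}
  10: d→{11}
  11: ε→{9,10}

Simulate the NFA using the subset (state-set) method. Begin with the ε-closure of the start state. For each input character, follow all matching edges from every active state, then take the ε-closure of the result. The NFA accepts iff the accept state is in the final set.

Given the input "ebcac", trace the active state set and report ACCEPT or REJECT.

Answer: REJECT

Steps:
S₀ = ε-closure({0}) = {0,1,2,3,4,8,10}
'e' @ 1: {}  — no active states
rest 'bcac' ignored (set empty)
end set {} — state 1 not in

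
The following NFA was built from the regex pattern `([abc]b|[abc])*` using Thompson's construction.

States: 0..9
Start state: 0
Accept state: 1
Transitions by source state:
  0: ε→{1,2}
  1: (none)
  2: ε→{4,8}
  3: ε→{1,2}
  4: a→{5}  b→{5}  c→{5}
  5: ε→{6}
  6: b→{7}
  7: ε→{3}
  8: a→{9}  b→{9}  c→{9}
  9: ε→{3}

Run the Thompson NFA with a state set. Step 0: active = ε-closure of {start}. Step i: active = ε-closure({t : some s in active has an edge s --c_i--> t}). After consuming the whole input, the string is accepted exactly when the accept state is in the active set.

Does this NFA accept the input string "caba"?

Answer: ACCEPT

Trace:
start: ε-closure({0}) = {0,1,2,4,8}
'c' @ 1: {1,2,3,4,5,6,8,9}  (accept∈set)
'a' @ 2: {1,2,3,4,5,6,8,9}  (accept∈set)
'b' @ 3: {1,2,3,4,5,6,7,8,9}  (accept∈set)
'a' @ 4: {1,2,3,4,5,6,8,9}  (accept∈set)
end set {1,2,3,4,5,6,8,9} — state 1 in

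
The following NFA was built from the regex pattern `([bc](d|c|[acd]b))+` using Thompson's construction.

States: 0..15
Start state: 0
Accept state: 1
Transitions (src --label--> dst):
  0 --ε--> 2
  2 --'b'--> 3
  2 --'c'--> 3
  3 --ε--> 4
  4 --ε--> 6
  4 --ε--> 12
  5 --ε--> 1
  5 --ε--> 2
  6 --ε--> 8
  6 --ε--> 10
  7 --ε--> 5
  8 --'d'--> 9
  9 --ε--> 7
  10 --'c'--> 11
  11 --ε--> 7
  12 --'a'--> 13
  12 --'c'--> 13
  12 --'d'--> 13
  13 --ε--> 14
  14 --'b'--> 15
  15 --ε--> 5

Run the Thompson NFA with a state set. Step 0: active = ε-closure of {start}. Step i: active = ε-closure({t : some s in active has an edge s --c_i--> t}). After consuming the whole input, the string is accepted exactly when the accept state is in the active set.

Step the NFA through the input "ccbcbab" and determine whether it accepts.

Answer: ACCEPT

Trace:
S₀ = ε-closure({0}) = {0,2}
'c' @ 1: {3,4,6,8,10,12}
'c' @ 2: {1,2,5,7,11,13,14}  ✓accept
'b' @ 3: {1,2,3,4,5,6,8,10,12,15}  ✓accept
'c' @ 4: {1,2,3,4,5,6,7,8,10,11,12,13,14}  ✓accept
'b' @ 5: {1,2,3,4,5,6,8,10,12,15}  ✓accept
'a' @ 6: {13,14}
'b' @ 7: {1,2,5,15}  ✓accept
final: {1,2,5,15}; accept 1 in set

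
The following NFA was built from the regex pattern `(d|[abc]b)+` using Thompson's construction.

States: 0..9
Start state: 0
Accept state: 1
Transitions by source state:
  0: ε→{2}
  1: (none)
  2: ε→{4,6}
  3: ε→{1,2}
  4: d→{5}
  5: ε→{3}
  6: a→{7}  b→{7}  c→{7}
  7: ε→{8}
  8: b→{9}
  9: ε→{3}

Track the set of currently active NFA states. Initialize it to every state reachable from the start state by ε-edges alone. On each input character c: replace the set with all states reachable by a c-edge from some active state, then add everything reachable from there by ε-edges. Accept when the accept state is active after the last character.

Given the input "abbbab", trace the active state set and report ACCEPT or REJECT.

Answer: ACCEPT

Steps:
S₀ = ε-closure({0}) = {0,2,4,6}
'a' @ 1: {7,8}
'b' @ 2: {1,2,3,4,6,9}  ✓accept
'b' @ 3: {7,8}
'b' @ 4: {1,2,3,4,6,9}  ✓accept
'a' @ 5: {7,8}
'b' @ 6: {1,2,3,4,6,9}  ✓accept
after full input: {1,2,3,4,6,9}  (accept=1 in)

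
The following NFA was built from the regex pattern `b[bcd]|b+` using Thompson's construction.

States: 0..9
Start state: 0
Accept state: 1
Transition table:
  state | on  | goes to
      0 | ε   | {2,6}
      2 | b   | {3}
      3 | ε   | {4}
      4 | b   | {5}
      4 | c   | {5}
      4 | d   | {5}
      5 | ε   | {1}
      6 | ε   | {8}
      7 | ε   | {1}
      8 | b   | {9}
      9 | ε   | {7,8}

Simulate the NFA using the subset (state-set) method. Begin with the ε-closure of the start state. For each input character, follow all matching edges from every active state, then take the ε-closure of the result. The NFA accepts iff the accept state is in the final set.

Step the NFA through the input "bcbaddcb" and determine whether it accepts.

Answer: REJECT

Derivation:
start: ε-closure({0}) = {0,2,6,8}
'b' @ 1: {1,3,4,7,8,9}  [accepting]
'c' @ 2: {1,5}  [accepting]
'b' @ 3: {}  — no active states
rest 'addcb' ignored (set empty)
final: {}; accept 1 not in set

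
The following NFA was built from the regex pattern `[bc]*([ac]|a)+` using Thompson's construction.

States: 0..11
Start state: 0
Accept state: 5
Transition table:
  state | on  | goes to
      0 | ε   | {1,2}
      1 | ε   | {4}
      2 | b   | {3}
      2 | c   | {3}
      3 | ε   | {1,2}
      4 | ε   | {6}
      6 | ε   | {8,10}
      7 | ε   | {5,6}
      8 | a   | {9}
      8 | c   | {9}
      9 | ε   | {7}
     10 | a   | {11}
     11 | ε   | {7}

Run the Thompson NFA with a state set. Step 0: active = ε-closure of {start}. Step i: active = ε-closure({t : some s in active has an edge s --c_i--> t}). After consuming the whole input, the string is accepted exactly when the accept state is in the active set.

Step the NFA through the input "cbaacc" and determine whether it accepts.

Answer: ACCEPT

Derivation:
S₀ = ε-closure({0}) = {0,1,2,4,6,8,10}
'c' @ 1: {1,2,3,4,5,6,7,8,9,10}  (accept∈set)
'b' @ 2: {1,2,3,4,6,8,10}
'a' @ 3: {5,6,7,8,9,10,11}  (accept∈set)
'a' @ 4: {5,6,7,8,9,10,11}  (accept∈set)
'c' @ 5: {5,6,7,8,9,10}  (accept∈set)
'c' @ 6: {5,6,7,8,9,10}  (accept∈set)
after full input: {5,6,7,8,9,10}  (accept=5 in)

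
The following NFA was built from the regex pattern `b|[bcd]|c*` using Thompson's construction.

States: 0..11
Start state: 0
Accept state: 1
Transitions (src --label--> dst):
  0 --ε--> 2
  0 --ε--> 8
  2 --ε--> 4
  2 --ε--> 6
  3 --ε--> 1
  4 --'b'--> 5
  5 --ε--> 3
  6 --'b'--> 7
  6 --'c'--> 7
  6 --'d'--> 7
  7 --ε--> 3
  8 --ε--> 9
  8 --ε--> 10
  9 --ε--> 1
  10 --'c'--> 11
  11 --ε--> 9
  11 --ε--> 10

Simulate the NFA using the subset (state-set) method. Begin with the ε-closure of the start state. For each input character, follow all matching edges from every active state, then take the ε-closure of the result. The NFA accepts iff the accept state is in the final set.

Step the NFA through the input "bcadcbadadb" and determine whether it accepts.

start: ε-closure({0}) = {0,1,2,4,6,8,9,10}
'b' @ 1: {1,3,5,7}  ✓accept
'c' @ 2: {}  — dead — no transitions
rest 'adcbadadb' ignored (set empty)
final: {}; accept 1 not in set

Answer: REJECT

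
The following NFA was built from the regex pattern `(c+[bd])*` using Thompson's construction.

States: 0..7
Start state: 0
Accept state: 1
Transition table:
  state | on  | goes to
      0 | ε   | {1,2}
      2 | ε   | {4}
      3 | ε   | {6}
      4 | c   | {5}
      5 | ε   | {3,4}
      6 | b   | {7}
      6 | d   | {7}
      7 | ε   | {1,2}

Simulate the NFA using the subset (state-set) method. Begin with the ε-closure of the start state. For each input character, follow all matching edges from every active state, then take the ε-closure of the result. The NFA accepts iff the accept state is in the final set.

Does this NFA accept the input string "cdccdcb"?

S₀ = ε-closure({0}) = {0,1,2,4}
'c' @ 1: {3,4,5,6}
'd' @ 2: {1,2,4,7}  ✓accept
'c' @ 3: {3,4,5,6}
'c' @ 4: {3,4,5,6}
'd' @ 5: {1,2,4,7}  ✓accept
'c' @ 6: {3,4,5,6}
'b' @ 7: {1,2,4,7}  ✓accept
final: {1,2,4,7}; accept 1 in set

Answer: ACCEPT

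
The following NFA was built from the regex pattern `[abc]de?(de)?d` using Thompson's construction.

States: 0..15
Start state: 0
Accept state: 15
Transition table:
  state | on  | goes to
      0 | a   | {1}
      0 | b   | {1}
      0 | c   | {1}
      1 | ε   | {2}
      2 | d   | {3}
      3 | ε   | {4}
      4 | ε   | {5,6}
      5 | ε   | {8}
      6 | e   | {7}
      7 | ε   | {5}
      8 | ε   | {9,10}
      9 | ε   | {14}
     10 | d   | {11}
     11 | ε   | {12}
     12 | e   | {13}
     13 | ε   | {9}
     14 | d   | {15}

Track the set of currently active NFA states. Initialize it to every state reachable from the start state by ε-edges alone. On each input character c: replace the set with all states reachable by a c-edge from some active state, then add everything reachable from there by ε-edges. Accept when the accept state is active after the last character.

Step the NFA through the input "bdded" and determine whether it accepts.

Answer: ACCEPT

Trace:
initial (ε-close {0}): {0}
'b' @ 1: {1,2}
'd' @ 2: {3,4,5,6,8,9,10,14}
'd' @ 3: {11,12,15}  (accept∈set)
'e' @ 4: {9,13,14}
'd' @ 5: {15}  (accept∈set)
final: {15}; accept 15 in set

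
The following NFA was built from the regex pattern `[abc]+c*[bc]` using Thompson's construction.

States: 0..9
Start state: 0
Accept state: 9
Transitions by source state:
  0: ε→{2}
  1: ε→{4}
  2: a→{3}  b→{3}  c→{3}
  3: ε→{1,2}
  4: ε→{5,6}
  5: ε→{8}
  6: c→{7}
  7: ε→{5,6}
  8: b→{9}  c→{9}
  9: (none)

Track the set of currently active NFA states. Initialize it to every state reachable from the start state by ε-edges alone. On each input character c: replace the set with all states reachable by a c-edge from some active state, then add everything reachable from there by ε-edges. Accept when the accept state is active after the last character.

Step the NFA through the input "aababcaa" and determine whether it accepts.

Answer: REJECT

Steps:
start: ε-closure({0}) = {0,2}
'a' @ 1: {1,2,3,4,5,6,8}
'a' @ 2: {1,2,3,4,5,6,8}
'b' @ 3: {1,2,3,4,5,6,8,9}  (accept∈set)
'a' @ 4: {1,2,3,4,5,6,8}
'b' @ 5: {1,2,3,4,5,6,8,9}  (accept∈set)
'c' @ 6: {1,2,3,4,5,6,7,8,9}  (accept∈set)
'a' @ 7: {1,2,3,4,5,6,8}
'a' @ 8: {1,2,3,4,5,6,8}
after full input: {1,2,3,4,5,6,8}  (accept=9 not in)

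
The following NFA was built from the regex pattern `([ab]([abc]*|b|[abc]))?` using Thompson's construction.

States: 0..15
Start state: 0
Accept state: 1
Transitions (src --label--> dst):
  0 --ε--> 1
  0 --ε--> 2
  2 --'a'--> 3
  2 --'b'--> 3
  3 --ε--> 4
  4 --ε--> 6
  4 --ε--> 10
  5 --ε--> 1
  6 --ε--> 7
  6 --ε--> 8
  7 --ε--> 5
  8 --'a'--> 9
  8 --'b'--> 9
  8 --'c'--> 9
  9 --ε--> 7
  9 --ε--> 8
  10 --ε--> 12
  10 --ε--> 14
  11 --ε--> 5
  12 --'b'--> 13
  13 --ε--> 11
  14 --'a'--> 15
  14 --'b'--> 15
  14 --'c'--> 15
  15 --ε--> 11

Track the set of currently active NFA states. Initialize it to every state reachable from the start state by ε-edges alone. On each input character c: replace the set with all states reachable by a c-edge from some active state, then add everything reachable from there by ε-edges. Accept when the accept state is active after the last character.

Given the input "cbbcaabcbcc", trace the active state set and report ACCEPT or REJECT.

Answer: REJECT

Steps:
start: ε-closure({0}) = {0,1,2}
'c' @ 1: {}  — state set empty
rest 'bbcaabcbcc' ignored (set empty)
after full input: {}  (accept=1 not in)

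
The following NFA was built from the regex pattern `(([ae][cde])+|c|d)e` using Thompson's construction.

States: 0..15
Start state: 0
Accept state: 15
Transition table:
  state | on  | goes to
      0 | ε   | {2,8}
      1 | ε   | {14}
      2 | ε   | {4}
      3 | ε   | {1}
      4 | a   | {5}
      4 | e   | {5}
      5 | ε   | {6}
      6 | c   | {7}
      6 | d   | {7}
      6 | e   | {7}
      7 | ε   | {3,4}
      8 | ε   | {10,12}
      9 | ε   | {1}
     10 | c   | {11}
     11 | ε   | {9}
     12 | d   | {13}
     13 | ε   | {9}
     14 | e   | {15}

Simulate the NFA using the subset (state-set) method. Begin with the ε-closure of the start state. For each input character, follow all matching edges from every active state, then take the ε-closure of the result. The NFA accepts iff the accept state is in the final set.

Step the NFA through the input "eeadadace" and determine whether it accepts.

start: ε-closure({0}) = {0,2,4,8,10,12}
'e' @ 1: {5,6}
'e' @ 2: {1,3,4,7,14}
'a' @ 3: {5,6}
'd' @ 4: {1,3,4,7,14}
'a' @ 5: {5,6}
'd' @ 6: {1,3,4,7,14}
'a' @ 7: {5,6}
'c' @ 8: {1,3,4,7,14}
'e' @ 9: {5,6,15}  ✓accept
final: {5,6,15}; accept 15 in set

Answer: ACCEPT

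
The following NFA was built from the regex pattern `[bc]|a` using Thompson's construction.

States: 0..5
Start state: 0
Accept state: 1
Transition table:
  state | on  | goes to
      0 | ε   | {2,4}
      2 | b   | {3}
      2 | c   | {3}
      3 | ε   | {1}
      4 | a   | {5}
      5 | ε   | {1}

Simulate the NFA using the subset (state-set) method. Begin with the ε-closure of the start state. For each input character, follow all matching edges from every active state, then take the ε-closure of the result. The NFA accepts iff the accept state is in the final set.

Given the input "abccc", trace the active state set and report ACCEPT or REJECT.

S₀ = ε-closure({0}) = {0,2,4}
'a' @ 1: {1,5}  ✓accept
'b' @ 2: {}  — dead — no transitions
rest 'ccc' ignored (set empty)
final: {}; accept 1 not in set

Answer: REJECT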